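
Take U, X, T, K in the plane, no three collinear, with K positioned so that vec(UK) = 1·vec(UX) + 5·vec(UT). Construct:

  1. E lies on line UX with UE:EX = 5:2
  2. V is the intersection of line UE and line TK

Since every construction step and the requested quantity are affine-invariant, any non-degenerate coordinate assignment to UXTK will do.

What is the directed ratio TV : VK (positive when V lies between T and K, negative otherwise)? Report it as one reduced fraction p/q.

TV:VK = -1/5

Assign U = (0, 0), X = (1, 0), T = (0, 1), K = (1, 5) — the answer is frame-independent, so this choice is without loss of generality.
1. E lies on line UX with UE:EX = 5:2 ⇒ E = (5/7, 0)
2. V is the intersection of line UE and line TK ⇒ V = (-1/4, 0)
V = T + t·(K−T) with t = -1/4, so TV:VK = t:(1−t) = -1/4:5/4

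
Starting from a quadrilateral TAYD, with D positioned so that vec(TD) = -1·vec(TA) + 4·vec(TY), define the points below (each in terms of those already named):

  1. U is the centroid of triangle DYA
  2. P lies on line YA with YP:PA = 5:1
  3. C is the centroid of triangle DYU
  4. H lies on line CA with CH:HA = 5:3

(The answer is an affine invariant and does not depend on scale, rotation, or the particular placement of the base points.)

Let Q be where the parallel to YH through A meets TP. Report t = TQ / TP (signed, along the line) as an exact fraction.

Set T = (0, 0), A = (1, 0), Y = (0, 1), D = (-1, 4); any affine frame gives the same invariant.
1. U is the centroid of triangle DYA ⇒ U = (0, 5/3)
2. P lies on line YA with YP:PA = 5:1 ⇒ P = (5/6, 1/6)
3. C is the centroid of triangle DYU ⇒ C = (-1/3, 20/9)
4. H lies on line CA with CH:HA = 5:3 ⇒ H = (1/2, 5/6)
through A parallel to YH: direction (1/2, -1/6); meets TP at Q = (5/8, 1/8)
Q = T + t·(P−T) with t = 3/4

t = 3/4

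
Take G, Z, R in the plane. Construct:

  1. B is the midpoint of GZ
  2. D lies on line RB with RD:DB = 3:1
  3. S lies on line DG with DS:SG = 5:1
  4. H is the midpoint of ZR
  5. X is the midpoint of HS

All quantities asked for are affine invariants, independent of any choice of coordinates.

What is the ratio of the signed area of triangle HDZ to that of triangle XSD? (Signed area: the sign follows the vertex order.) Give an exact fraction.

[HDZ]:[XSD] = 36/5

Choose coordinates G = (0, 0), Z = (1, 0), R = (0, 1).
1. B is the midpoint of GZ ⇒ B = (1/2, 0)
2. D lies on line RB with RD:DB = 3:1 ⇒ D = (3/8, 1/4)
3. S lies on line DG with DS:SG = 5:1 ⇒ S = (1/16, 1/24)
4. H is the midpoint of ZR ⇒ H = (1/2, 1/2)
5. X is the midpoint of HS ⇒ X = (9/32, 13/48)
2·[HDZ] = 3/16, 2·[XSD] = 5/192
[HDZ]:[XSD] = 3/16:5/192 = 36/5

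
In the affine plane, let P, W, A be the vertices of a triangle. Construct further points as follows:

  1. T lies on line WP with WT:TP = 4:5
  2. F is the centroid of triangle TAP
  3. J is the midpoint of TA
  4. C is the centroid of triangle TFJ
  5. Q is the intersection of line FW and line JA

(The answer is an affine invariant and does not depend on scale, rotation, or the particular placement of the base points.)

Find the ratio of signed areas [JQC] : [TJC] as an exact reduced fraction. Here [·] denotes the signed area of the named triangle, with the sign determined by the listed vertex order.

Work in coordinates with P = (0, 0), W = (1, 0), A = (0, 1).
1. T lies on line WP with WT:TP = 4:5 ⇒ T = (5/9, 0)
2. F is the centroid of triangle TAP ⇒ F = (5/27, 1/3)
3. J is the midpoint of TA ⇒ J = (5/18, 1/2)
4. C is the centroid of triangle TFJ ⇒ C = (55/162, 5/18)
5. Q is the intersection of line FW and line JA ⇒ Q = (65/153, 4/17)
2·[JQC] = -5/306, 2·[TJC] = 5/162
[JQC]:[TJC] = -5/306:5/162 = -9/17

[JQC]:[TJC] = -9/17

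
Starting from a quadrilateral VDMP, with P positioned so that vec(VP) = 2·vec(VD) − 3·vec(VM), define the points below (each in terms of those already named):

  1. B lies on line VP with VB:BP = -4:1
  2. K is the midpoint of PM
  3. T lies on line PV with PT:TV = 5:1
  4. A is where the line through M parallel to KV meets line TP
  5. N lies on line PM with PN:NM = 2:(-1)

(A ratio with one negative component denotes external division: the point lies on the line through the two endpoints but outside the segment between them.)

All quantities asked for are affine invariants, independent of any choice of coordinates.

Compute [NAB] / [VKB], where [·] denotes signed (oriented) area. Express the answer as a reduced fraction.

[NAB]:[VKB] = -7

Choose coordinates V = (0, 0), D = (1, 0), M = (0, 1), P = (2, -3).
1. B lies on line VP with VB:BP = -4:1 ⇒ B = (8/3, -4)
2. K is the midpoint of PM ⇒ K = (1, -1)
3. T lies on line PV with PT:TV = 5:1 ⇒ T = (1/3, -1/2)
4. A is where the line through M parallel to KV meets line TP ⇒ A = (-2, 3)
5. N lies on line PM with PN:NM = 2:(-1) ⇒ N = (-2, 5)
2·[NAB] = 28/3, 2·[VKB] = -4/3
[NAB]:[VKB] = 28/3:-4/3 = -7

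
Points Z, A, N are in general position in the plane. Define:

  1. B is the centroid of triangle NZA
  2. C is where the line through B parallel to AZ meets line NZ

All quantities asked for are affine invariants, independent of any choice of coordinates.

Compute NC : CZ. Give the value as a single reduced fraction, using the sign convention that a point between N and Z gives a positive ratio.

NC:CZ = 2

Work in coordinates with Z = (0, 0), A = (1, 0), N = (0, 1).
1. B is the centroid of triangle NZA ⇒ B = (1/3, 1/3)
2. C is where the line through B parallel to AZ meets line NZ ⇒ C = (0, 1/3)
C = N + t·(Z−N) with t = 2/3, so NC:CZ = t:(1−t) = 2/3:1/3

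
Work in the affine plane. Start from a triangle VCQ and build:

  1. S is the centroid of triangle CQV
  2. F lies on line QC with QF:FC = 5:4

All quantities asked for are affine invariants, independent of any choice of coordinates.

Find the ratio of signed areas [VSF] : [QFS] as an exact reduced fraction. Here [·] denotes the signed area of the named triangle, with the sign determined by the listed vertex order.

[VSF]:[QFS] = 1/5

Assign V = (0, 0), C = (1, 0), Q = (0, 1) — the answer is frame-independent, so this choice is without loss of generality.
1. S is the centroid of triangle CQV ⇒ S = (1/3, 1/3)
2. F lies on line QC with QF:FC = 5:4 ⇒ F = (5/9, 4/9)
2·[VSF] = -1/27, 2·[QFS] = -5/27
[VSF]:[QFS] = -1/27:-5/27 = 1/5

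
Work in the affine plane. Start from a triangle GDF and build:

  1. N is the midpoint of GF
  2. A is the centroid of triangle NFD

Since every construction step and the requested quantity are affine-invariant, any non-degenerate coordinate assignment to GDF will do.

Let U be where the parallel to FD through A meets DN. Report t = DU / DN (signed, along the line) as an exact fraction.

t = 1/3

Assign G = (0, 0), D = (1, 0), F = (0, 1) — the answer is frame-independent, so this choice is without loss of generality.
1. N is the midpoint of GF ⇒ N = (0, 1/2)
2. A is the centroid of triangle NFD ⇒ A = (1/3, 1/2)
through A parallel to FD: direction (1, -1); meets DN at U = (2/3, 1/6)
U = D + t·(N−D) with t = 1/3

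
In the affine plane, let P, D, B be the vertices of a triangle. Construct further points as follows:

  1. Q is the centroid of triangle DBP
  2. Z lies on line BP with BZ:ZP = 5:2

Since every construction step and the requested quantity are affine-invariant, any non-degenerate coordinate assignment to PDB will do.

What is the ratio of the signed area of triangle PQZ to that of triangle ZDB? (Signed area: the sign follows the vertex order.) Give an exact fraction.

Set P = (0, 0), D = (1, 0), B = (0, 1); any affine frame gives the same invariant.
1. Q is the centroid of triangle DBP ⇒ Q = (1/3, 1/3)
2. Z lies on line BP with BZ:ZP = 5:2 ⇒ Z = (0, 2/7)
2·[PQZ] = 2/21, 2·[ZDB] = 5/7
[PQZ]:[ZDB] = 2/21:5/7 = 2/15

[PQZ]:[ZDB] = 2/15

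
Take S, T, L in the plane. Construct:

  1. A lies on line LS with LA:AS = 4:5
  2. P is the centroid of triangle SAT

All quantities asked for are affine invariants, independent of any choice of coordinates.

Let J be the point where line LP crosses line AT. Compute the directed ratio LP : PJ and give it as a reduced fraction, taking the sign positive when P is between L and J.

Set S = (0, 0), T = (1, 0), L = (0, 1); any affine frame gives the same invariant.
1. A lies on line LS with LA:AS = 4:5 ⇒ A = (0, 5/9)
2. P is the centroid of triangle SAT ⇒ P = (1/3, 5/27)
line LP meets AT at J = (4/17, 65/153)
P = L + t·(J−L) with t = 17/12, so LP:PJ = 17/12:-5/12

LP:PJ = -17/5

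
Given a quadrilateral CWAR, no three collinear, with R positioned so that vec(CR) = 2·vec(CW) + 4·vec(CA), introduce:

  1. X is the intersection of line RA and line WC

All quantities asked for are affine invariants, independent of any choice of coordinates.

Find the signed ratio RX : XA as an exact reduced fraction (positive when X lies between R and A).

RX:XA = -4

Assign C = (0, 0), W = (1, 0), A = (0, 1), R = (2, 4) — the answer is frame-independent, so this choice is without loss of generality.
1. X is the intersection of line RA and line WC ⇒ X = (-2/3, 0)
X = R + t·(A−R) with t = 4/3, so RX:XA = t:(1−t) = 4/3:-1/3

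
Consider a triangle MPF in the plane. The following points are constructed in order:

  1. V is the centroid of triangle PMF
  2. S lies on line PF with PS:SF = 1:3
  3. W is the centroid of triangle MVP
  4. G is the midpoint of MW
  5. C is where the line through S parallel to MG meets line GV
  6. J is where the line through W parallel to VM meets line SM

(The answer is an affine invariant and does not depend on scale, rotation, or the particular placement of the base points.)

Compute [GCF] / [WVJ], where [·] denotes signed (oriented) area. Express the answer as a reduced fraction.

[GCF]:[WVJ] = -9/4

Set M = (0, 0), P = (1, 0), F = (0, 1); any affine frame gives the same invariant.
1. V is the centroid of triangle PMF ⇒ V = (1/3, 1/3)
2. S lies on line PF with PS:SF = 1:3 ⇒ S = (3/4, 1/4)
3. W is the centroid of triangle MVP ⇒ W = (4/9, 1/9)
4. G is the midpoint of MW ⇒ G = (2/9, 1/18)
5. C is where the line through S parallel to MG meets line GV ⇒ C = (1/4, 1/8)
6. J is where the line through W parallel to VM meets line SM ⇒ J = (1/2, 1/6)
2·[GCF] = 1/24, 2·[WVJ] = -1/54
[GCF]:[WVJ] = 1/24:-1/54 = -9/4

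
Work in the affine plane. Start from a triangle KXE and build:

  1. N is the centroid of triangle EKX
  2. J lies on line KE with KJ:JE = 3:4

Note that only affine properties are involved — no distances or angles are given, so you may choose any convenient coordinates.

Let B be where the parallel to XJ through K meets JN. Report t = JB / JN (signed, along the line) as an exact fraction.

t = -9

Choose coordinates K = (0, 0), X = (1, 0), E = (0, 1).
1. N is the centroid of triangle EKX ⇒ N = (1/3, 1/3)
2. J lies on line KE with KJ:JE = 3:4 ⇒ J = (0, 3/7)
through K parallel to XJ: direction (-1, 3/7); meets JN at B = (-3, 9/7)
B = J + t·(N−J) with t = -9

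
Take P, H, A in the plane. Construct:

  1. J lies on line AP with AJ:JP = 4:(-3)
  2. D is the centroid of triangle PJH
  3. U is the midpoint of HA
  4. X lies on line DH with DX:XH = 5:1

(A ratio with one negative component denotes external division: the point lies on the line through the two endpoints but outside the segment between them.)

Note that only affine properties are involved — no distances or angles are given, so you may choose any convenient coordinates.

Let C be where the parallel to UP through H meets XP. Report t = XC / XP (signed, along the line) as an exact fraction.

t = 1/19

Assign P = (0, 0), H = (1, 0), A = (0, 1) — the answer is frame-independent, so this choice is without loss of generality.
1. J lies on line AP with AJ:JP = 4:(-3) ⇒ J = (0, -3)
2. D is the centroid of triangle PJH ⇒ D = (1/3, -1)
3. U is the midpoint of HA ⇒ U = (1/2, 1/2)
4. X lies on line DH with DX:XH = 5:1 ⇒ X = (8/9, -1/6)
through H parallel to UP: direction (-1/2, -1/2); meets XP at C = (16/19, -3/19)
C = X + t·(P−X) with t = 1/19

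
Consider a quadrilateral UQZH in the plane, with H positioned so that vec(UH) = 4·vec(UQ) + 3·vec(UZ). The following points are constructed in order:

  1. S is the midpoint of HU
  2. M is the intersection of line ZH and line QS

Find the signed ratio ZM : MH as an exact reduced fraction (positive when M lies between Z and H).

Assign U = (0, 0), Q = (1, 0), Z = (0, 1), H = (4, 3) — the answer is frame-independent, so this choice is without loss of generality.
1. S is the midpoint of HU ⇒ S = (2, 3/2)
2. M is the intersection of line ZH and line QS ⇒ M = (5/2, 9/4)
M = Z + t·(H−Z) with t = 5/8, so ZM:MH = t:(1−t) = 5/8:3/8

ZM:MH = 5/3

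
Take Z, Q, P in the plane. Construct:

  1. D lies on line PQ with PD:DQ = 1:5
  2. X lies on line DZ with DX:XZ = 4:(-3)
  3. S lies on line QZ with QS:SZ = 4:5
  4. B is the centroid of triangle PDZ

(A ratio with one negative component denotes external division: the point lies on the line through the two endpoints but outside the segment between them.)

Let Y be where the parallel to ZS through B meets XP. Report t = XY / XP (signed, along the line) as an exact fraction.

t = 8/9

Work in coordinates with Z = (0, 0), Q = (1, 0), P = (0, 1).
1. D lies on line PQ with PD:DQ = 1:5 ⇒ D = (1/6, 5/6)
2. X lies on line DZ with DX:XZ = 4:(-3) ⇒ X = (-1/2, -5/2)
3. S lies on line QZ with QS:SZ = 4:5 ⇒ S = (5/9, 0)
4. B is the centroid of triangle PDZ ⇒ B = (1/18, 11/18)
through B parallel to ZS: direction (5/9, 0); meets XP at Y = (-1/18, 11/18)
Y = X + t·(P−X) with t = 8/9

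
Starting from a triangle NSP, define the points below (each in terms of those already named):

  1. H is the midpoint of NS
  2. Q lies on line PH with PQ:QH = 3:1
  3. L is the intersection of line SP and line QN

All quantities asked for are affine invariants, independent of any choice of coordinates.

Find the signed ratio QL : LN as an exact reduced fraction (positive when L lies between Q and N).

Set N = (0, 0), S = (1, 0), P = (0, 1); any affine frame gives the same invariant.
1. H is the midpoint of NS ⇒ H = (1/2, 0)
2. Q lies on line PH with PQ:QH = 3:1 ⇒ Q = (3/8, 1/4)
3. L is the intersection of line SP and line QN ⇒ L = (3/5, 2/5)
L = Q + t·(N−Q) with t = -3/5, so QL:LN = t:(1−t) = -3/5:8/5

QL:LN = -3/8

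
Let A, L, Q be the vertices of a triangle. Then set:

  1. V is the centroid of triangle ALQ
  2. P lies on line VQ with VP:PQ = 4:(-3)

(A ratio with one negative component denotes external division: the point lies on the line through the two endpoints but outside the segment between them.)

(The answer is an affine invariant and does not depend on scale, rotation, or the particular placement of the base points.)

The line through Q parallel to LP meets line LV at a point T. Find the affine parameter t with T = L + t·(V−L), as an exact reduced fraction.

Work in coordinates with A = (0, 0), L = (1, 0), Q = (0, 1).
1. V is the centroid of triangle ALQ ⇒ V = (1/3, 1/3)
2. P lies on line VQ with VP:PQ = 4:(-3) ⇒ P = (-1, 3)
through Q parallel to LP: direction (-2, 3); meets LV at T = (1/2, 1/4)
T = L + t·(V−L) with t = 3/4

t = 3/4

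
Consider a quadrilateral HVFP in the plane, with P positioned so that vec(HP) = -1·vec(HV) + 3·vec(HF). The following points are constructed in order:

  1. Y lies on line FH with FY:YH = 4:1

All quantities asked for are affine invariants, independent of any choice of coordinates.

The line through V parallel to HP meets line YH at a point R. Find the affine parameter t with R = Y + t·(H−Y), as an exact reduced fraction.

Work in coordinates with H = (0, 0), V = (1, 0), F = (0, 1), P = (-1, 3).
1. Y lies on line FH with FY:YH = 4:1 ⇒ Y = (0, 1/5)
through V parallel to HP: direction (-1, 3); meets YH at R = (0, 3)
R = Y + t·(H−Y) with t = -14

t = -14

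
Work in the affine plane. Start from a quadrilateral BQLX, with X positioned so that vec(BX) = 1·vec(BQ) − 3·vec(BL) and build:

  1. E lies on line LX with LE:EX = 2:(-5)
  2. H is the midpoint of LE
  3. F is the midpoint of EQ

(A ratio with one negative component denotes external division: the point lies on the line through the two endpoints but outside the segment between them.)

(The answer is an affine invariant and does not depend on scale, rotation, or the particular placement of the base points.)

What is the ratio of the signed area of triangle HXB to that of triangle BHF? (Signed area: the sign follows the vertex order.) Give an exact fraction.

Set B = (0, 0), Q = (1, 0), L = (0, 1), X = (1, -3); any affine frame gives the same invariant.
1. E lies on line LX with LE:EX = 2:(-5) ⇒ E = (-2/3, 11/3)
2. H is the midpoint of LE ⇒ H = (-1/3, 7/3)
3. F is the midpoint of EQ ⇒ F = (1/6, 11/6)
2·[HXB] = -4/3, 2·[BHF] = -1
[HXB]:[BHF] = -4/3:-1 = 4/3

[HXB]:[BHF] = 4/3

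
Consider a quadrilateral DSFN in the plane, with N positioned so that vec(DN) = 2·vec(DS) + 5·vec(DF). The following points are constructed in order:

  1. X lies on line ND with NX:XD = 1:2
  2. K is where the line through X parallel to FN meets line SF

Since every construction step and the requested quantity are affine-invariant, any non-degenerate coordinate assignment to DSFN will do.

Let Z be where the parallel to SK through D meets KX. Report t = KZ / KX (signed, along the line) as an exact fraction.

Choose coordinates D = (0, 0), S = (1, 0), F = (0, 1), N = (2, 5).
1. X lies on line ND with NX:XD = 1:2 ⇒ X = (4/3, 10/3)
2. K is where the line through X parallel to FN meets line SF ⇒ K = (1/9, 8/9)
through D parallel to SK: direction (-8/9, 8/9); meets KX at Z = (-2/9, 2/9)
Z = K + t·(X−K) with t = -3/11

t = -3/11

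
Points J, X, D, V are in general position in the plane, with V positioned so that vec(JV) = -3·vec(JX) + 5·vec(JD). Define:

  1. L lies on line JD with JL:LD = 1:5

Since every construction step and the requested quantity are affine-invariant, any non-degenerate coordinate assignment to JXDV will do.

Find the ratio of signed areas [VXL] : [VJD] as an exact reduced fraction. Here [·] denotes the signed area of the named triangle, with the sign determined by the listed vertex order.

[VXL]:[VJD] = -13/9

Choose coordinates J = (0, 0), X = (1, 0), D = (0, 1), V = (-3, 5).
1. L lies on line JD with JL:LD = 1:5 ⇒ L = (0, 1/6)
2·[VXL] = -13/3, 2·[VJD] = 3
[VXL]:[VJD] = -13/3:3 = -13/9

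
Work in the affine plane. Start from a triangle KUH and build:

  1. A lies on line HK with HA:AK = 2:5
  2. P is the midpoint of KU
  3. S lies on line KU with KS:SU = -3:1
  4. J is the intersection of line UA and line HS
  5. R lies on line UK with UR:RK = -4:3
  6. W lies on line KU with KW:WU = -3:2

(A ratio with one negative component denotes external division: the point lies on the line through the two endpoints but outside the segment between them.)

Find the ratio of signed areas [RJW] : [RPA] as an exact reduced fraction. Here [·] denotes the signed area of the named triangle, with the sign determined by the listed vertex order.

[RJW]:[RPA] = -12

Work in coordinates with K = (0, 0), U = (1, 0), H = (0, 1).
1. A lies on line HK with HA:AK = 2:5 ⇒ A = (0, 5/7)
2. P is the midpoint of KU ⇒ P = (1/2, 0)
3. S lies on line KU with KS:SU = -3:1 ⇒ S = (3/2, 0)
4. J is the intersection of line UA and line HS ⇒ J = (-6, 5)
5. R lies on line UK with UR:RK = -4:3 ⇒ R = (-3, 0)
6. W lies on line KU with KW:WU = -3:2 ⇒ W = (3, 0)
2·[RJW] = -30, 2·[RPA] = 5/2
[RJW]:[RPA] = -30:5/2 = -12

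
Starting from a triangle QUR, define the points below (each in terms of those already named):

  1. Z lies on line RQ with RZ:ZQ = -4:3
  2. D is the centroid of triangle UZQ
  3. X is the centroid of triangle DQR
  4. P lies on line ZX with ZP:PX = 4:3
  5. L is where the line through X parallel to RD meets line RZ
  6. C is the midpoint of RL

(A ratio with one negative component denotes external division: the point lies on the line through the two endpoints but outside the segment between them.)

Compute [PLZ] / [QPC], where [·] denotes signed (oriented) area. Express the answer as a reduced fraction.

Set Q = (0, 0), U = (1, 0), R = (0, 1); any affine frame gives the same invariant.
1. Z lies on line RQ with RZ:ZQ = -4:3 ⇒ Z = (0, -3)
2. D is the centroid of triangle UZQ ⇒ D = (1/3, -1)
3. X is the centroid of triangle DQR ⇒ X = (1/9, 0)
4. P lies on line ZX with ZP:PX = 4:3 ⇒ P = (4/63, -9/7)
5. L is where the line through X parallel to RD meets line RZ ⇒ L = (0, 2/3)
6. C is the midpoint of RL ⇒ C = (0, 5/6)
2·[PLZ] = 44/189, 2·[QPC] = 10/189
[PLZ]:[QPC] = 44/189:10/189 = 22/5

[PLZ]:[QPC] = 22/5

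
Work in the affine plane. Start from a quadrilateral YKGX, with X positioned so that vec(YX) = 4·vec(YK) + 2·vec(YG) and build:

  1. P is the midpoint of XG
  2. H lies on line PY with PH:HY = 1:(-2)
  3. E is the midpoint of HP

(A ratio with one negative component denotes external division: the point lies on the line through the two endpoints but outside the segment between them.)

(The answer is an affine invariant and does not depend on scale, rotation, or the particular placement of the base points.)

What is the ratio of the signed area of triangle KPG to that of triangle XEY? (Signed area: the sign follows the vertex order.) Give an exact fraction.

Assign Y = (0, 0), K = (1, 0), G = (0, 1), X = (4, 2) — the answer is frame-independent, so this choice is without loss of generality.
1. P is the midpoint of XG ⇒ P = (2, 3/2)
2. H lies on line PY with PH:HY = 1:(-2) ⇒ H = (4, 3)
3. E is the midpoint of HP ⇒ E = (3, 9/4)
2·[KPG] = 5/2, 2·[XEY] = 3
[KPG]:[XEY] = 5/2:3 = 5/6

[KPG]:[XEY] = 5/6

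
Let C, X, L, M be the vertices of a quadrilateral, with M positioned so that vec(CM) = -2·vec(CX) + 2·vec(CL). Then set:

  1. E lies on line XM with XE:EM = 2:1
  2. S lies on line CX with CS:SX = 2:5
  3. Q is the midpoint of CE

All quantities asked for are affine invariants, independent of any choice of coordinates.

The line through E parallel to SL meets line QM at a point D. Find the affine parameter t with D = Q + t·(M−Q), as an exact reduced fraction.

t = 13/47

Work in coordinates with C = (0, 0), X = (1, 0), L = (0, 1), M = (-2, 2).
1. E lies on line XM with XE:EM = 2:1 ⇒ E = (-1, 4/3)
2. S lies on line CX with CS:SX = 2:5 ⇒ S = (2/7, 0)
3. Q is the midpoint of CE ⇒ Q = (-1/2, 2/3)
through E parallel to SL: direction (-2/7, 1); meets QM at D = (-43/47, 146/141)
D = Q + t·(M−Q) with t = 13/47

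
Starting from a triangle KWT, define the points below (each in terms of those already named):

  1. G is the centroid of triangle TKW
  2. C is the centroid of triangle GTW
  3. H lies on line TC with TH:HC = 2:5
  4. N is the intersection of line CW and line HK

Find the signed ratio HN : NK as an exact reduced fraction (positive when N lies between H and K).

HN:NK = 5/28

Set K = (0, 0), W = (1, 0), T = (0, 1); any affine frame gives the same invariant.
1. G is the centroid of triangle TKW ⇒ G = (1/3, 1/3)
2. C is the centroid of triangle GTW ⇒ C = (4/9, 4/9)
3. H lies on line TC with TH:HC = 2:5 ⇒ H = (8/63, 53/63)
4. N is the intersection of line CW and line HK ⇒ N = (32/297, 212/297)
N = H + t·(K−H) with t = 5/33, so HN:NK = t:(1−t) = 5/33:28/33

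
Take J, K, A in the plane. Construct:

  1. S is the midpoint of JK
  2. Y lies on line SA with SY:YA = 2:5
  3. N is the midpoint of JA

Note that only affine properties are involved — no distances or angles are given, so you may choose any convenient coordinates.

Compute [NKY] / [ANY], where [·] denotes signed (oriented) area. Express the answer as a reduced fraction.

Work in coordinates with J = (0, 0), K = (1, 0), A = (0, 1).
1. S is the midpoint of JK ⇒ S = (1/2, 0)
2. Y lies on line SA with SY:YA = 2:5 ⇒ Y = (5/14, 2/7)
3. N is the midpoint of JA ⇒ N = (0, 1/2)
2·[NKY] = -1/28, 2·[ANY] = 5/28
[NKY]:[ANY] = -1/28:5/28 = -1/5

[NKY]:[ANY] = -1/5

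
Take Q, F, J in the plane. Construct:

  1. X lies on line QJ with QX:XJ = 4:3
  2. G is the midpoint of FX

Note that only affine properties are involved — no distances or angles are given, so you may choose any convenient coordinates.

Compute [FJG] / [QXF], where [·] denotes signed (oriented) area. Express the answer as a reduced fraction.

[FJG]:[QXF] = -3/8

Choose coordinates Q = (0, 0), F = (1, 0), J = (0, 1).
1. X lies on line QJ with QX:XJ = 4:3 ⇒ X = (0, 4/7)
2. G is the midpoint of FX ⇒ G = (1/2, 2/7)
2·[FJG] = 3/14, 2·[QXF] = -4/7
[FJG]:[QXF] = 3/14:-4/7 = -3/8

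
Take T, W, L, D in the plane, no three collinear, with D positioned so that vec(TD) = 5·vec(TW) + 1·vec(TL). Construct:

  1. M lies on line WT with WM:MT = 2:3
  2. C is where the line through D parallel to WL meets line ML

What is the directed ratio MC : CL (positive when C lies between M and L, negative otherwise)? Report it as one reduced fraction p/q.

MC:CL = -27/25

Assign T = (0, 0), W = (1, 0), L = (0, 1), D = (5, 1) — the answer is frame-independent, so this choice is without loss of generality.
1. M lies on line WT with WM:MT = 2:3 ⇒ M = (3/5, 0)
2. C is where the line through D parallel to WL meets line ML ⇒ C = (-15/2, 27/2)
C = M + t·(L−M) with t = 27/2, so MC:CL = t:(1−t) = 27/2:-25/2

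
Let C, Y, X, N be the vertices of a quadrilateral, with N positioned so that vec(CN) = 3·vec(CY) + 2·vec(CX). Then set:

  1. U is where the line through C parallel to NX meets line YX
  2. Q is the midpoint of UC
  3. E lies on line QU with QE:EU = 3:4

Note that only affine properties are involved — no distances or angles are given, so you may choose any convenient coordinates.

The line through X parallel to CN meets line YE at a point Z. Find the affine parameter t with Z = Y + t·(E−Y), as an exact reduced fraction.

Choose coordinates C = (0, 0), Y = (1, 0), X = (0, 1), N = (3, 2).
1. U is where the line through C parallel to NX meets line YX ⇒ U = (3/4, 1/4)
2. Q is the midpoint of UC ⇒ Q = (3/8, 1/8)
3. E lies on line QU with QE:EU = 3:4 ⇒ E = (15/28, 5/28)
through X parallel to CN: direction (3, 2); meets YE at Z = (-24/41, 25/41)
Z = Y + t·(E−Y) with t = 140/41

t = 140/41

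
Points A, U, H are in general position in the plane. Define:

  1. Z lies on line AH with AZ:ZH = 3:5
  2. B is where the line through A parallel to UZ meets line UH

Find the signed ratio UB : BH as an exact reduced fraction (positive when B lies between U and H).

Set A = (0, 0), U = (1, 0), H = (0, 1); any affine frame gives the same invariant.
1. Z lies on line AH with AZ:ZH = 3:5 ⇒ Z = (0, 3/8)
2. B is where the line through A parallel to UZ meets line UH ⇒ B = (8/5, -3/5)
B = U + t·(H−U) with t = -3/5, so UB:BH = t:(1−t) = -3/5:8/5

UB:BH = -3/8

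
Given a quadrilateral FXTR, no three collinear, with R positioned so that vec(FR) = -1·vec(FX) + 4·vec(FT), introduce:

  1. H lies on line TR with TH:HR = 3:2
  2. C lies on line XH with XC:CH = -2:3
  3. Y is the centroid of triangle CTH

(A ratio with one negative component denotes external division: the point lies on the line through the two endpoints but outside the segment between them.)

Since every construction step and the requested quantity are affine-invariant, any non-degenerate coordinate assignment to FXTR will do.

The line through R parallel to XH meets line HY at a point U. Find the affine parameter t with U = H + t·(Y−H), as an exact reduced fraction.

t = -2

Set F = (0, 0), X = (1, 0), T = (0, 1), R = (-1, 4); any affine frame gives the same invariant.
1. H lies on line TR with TH:HR = 3:2 ⇒ H = (-3/5, 14/5)
2. C lies on line XH with XC:CH = -2:3 ⇒ C = (21/5, -28/5)
3. Y is the centroid of triangle CTH ⇒ Y = (6/5, -3/5)
through R parallel to XH: direction (-8/5, 14/5); meets HY at U = (-21/5, 48/5)
U = H + t·(Y−H) with t = -2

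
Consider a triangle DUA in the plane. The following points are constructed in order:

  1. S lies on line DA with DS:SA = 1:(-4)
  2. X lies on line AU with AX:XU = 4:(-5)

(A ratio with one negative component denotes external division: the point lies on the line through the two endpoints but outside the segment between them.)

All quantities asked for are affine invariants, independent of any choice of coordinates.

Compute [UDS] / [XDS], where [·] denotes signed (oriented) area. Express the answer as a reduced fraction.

[UDS]:[XDS] = -1/4

Assign D = (0, 0), U = (1, 0), A = (0, 1) — the answer is frame-independent, so this choice is without loss of generality.
1. S lies on line DA with DS:SA = 1:(-4) ⇒ S = (0, -1/3)
2. X lies on line AU with AX:XU = 4:(-5) ⇒ X = (-4, 5)
2·[UDS] = 1/3, 2·[XDS] = -4/3
[UDS]:[XDS] = 1/3:-4/3 = -1/4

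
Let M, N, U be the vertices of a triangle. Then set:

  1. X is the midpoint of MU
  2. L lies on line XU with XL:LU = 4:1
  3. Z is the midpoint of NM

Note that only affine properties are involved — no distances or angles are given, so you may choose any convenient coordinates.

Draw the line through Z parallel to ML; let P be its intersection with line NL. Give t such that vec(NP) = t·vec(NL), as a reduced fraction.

t = 1/2

Choose coordinates M = (0, 0), N = (1, 0), U = (0, 1).
1. X is the midpoint of MU ⇒ X = (0, 1/2)
2. L lies on line XU with XL:LU = 4:1 ⇒ L = (0, 9/10)
3. Z is the midpoint of NM ⇒ Z = (1/2, 0)
through Z parallel to ML: direction (0, 9/10); meets NL at P = (1/2, 9/20)
P = N + t·(L−N) with t = 1/2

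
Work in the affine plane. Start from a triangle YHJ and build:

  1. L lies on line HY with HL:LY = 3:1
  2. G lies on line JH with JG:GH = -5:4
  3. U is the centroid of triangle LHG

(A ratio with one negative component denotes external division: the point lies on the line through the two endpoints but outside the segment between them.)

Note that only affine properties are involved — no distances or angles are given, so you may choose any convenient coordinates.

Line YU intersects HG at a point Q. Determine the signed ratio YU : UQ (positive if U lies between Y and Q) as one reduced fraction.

YU:UQ = 3

Set Y = (0, 0), H = (1, 0), J = (0, 1); any affine frame gives the same invariant.
1. L lies on line HY with HL:LY = 3:1 ⇒ L = (1/4, 0)
2. G lies on line JH with JG:GH = -5:4 ⇒ G = (5, -4)
3. U is the centroid of triangle LHG ⇒ U = (25/12, -4/3)
line YU meets HG at Q = (25/9, -16/9)
U = Y + t·(Q−Y) with t = 3/4, so YU:UQ = 3/4:1/4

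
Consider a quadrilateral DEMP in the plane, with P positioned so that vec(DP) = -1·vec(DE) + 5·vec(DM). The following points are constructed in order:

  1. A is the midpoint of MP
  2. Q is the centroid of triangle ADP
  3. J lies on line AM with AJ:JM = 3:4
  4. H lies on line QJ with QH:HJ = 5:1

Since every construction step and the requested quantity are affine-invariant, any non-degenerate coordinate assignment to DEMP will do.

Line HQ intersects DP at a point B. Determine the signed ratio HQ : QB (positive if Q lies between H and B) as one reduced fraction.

HQ:QB = 115/42

Assign D = (0, 0), E = (1, 0), M = (0, 1), P = (-1, 5) — the answer is frame-independent, so this choice is without loss of generality.
1. A is the midpoint of MP ⇒ A = (-1/2, 3)
2. Q is the centroid of triangle ADP ⇒ Q = (-1/2, 8/3)
3. J lies on line AM with AJ:JM = 3:4 ⇒ J = (-2/7, 15/7)
4. H lies on line QJ with QH:HJ = 5:1 ⇒ H = (-9/28, 281/126)
line HQ meets DP at B = (-13/23, 65/23)
Q = H + t·(B−H) with t = 115/157, so HQ:QB = 115/157:42/157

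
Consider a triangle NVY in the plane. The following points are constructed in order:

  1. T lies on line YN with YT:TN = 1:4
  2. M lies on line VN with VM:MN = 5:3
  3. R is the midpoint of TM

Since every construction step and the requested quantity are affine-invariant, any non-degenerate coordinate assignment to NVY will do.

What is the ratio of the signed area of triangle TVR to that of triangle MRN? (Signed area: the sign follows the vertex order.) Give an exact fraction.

Set N = (0, 0), V = (1, 0), Y = (0, 1); any affine frame gives the same invariant.
1. T lies on line YN with YT:TN = 1:4 ⇒ T = (0, 4/5)
2. M lies on line VN with VM:MN = 5:3 ⇒ M = (3/8, 0)
3. R is the midpoint of TM ⇒ R = (3/16, 2/5)
2·[TVR] = -1/4, 2·[MRN] = 3/20
[TVR]:[MRN] = -1/4:3/20 = -5/3

[TVR]:[MRN] = -5/3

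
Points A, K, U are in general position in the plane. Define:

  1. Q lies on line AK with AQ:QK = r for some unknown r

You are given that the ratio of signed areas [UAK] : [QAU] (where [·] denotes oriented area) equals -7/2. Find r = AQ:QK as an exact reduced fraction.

Assign A = (0, 0), K = (1, 0), U = (0, 1) — the answer is frame-independent, so this choice is without loss of generality.
1. With AQ:QK = r, write λ = r/(r+1) so Q = A + λ·(K−A); Q is affine-linear in λ
Every point depending on Q is an affine combination of Q and λ-independent points, so each such coordinate is linear in λ; the λ² term in each signed area is a multiple of (K−A)×(K−A) = 0, so 2·[UAK] and 2·[QAU] are each linear in λ. Evaluating at λ=0 and λ=1:
  2·[UAK] = 1,   2·[QAU] = −λ
So [UAK]:[QAU] = (1) / (−λ). Setting this equal to -7/2:
  1 = -7/2·(−λ)  ⇒  λ = 2/7
Then r = λ/(1−λ) = (2/7)/(5/7) = 2/5. Check: with r = 2/5, Q = (2/7, 0) and [UAK]:[QAU] = -7/2 as required.

r = 2/5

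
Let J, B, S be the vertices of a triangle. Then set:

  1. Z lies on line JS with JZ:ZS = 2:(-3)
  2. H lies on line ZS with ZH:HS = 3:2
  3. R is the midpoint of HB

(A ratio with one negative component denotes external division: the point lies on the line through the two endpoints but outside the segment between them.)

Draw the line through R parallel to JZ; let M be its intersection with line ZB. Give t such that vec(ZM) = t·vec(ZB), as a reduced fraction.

t = 1/2

Choose coordinates J = (0, 0), B = (1, 0), S = (0, 1).
1. Z lies on line JS with JZ:ZS = 2:(-3) ⇒ Z = (0, -2)
2. H lies on line ZS with ZH:HS = 3:2 ⇒ H = (0, -1/5)
3. R is the midpoint of HB ⇒ R = (1/2, -1/10)
through R parallel to JZ: direction (0, -2); meets ZB at M = (1/2, -1)
M = Z + t·(B−Z) with t = 1/2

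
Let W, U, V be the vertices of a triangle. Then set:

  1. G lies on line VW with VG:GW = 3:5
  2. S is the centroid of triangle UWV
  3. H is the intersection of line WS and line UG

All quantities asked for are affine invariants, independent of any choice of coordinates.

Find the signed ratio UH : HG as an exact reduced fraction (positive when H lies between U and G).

Set W = (0, 0), U = (1, 0), V = (0, 1); any affine frame gives the same invariant.
1. G lies on line VW with VG:GW = 3:5 ⇒ G = (0, 5/8)
2. S is the centroid of triangle UWV ⇒ S = (1/3, 1/3)
3. H is the intersection of line WS and line UG ⇒ H = (5/13, 5/13)
H = U + t·(G−U) with t = 8/13, so UH:HG = t:(1−t) = 8/13:5/13

UH:HG = 8/5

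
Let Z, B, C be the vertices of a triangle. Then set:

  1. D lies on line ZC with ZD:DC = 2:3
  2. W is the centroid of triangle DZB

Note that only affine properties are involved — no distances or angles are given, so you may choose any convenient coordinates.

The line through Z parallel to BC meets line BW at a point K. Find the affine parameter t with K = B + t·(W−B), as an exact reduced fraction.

Work in coordinates with Z = (0, 0), B = (1, 0), C = (0, 1).
1. D lies on line ZC with ZD:DC = 2:3 ⇒ D = (0, 2/5)
2. W is the centroid of triangle DZB ⇒ W = (1/3, 2/15)
through Z parallel to BC: direction (-1, 1); meets BW at K = (-1/4, 1/4)
K = B + t·(W−B) with t = 15/8

t = 15/8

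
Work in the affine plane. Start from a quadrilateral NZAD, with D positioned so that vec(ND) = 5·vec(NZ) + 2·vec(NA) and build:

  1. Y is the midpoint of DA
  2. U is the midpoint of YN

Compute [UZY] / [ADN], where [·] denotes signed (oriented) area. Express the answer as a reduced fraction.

Choose coordinates N = (0, 0), Z = (1, 0), A = (0, 1), D = (5, 2).
1. Y is the midpoint of DA ⇒ Y = (5/2, 3/2)
2. U is the midpoint of YN ⇒ U = (5/4, 3/4)
2·[UZY] = 3/4, 2·[ADN] = -5
[UZY]:[ADN] = 3/4:-5 = -3/20

[UZY]:[ADN] = -3/20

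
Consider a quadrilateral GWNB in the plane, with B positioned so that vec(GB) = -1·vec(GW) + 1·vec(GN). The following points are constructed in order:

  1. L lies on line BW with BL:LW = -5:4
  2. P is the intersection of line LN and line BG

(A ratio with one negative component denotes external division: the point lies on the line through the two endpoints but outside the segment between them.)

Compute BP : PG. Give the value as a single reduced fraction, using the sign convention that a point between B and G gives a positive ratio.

Work in coordinates with G = (0, 0), W = (1, 0), N = (0, 1), B = (-1, 1).
1. L lies on line BW with BL:LW = -5:4 ⇒ L = (9, -4)
2. P is the intersection of line LN and line BG ⇒ P = (-9/4, 9/4)
P = B + t·(G−B) with t = -5/4, so BP:PG = t:(1−t) = -5/4:9/4

BP:PG = -5/9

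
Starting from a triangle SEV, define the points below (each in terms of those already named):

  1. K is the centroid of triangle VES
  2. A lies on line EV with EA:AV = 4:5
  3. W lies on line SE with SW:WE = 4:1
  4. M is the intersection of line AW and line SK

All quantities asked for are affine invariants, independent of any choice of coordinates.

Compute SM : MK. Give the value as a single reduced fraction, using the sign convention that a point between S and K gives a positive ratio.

Set S = (0, 0), E = (1, 0), V = (0, 1); any affine frame gives the same invariant.
1. K is the centroid of triangle VES ⇒ K = (1/3, 1/3)
2. A lies on line EV with EA:AV = 4:5 ⇒ A = (5/9, 4/9)
3. W lies on line SE with SW:WE = 4:1 ⇒ W = (4/5, 0)
4. M is the intersection of line AW and line SK ⇒ M = (16/31, 16/31)
M = S + t·(K−S) with t = 48/31, so SM:MK = t:(1−t) = 48/31:-17/31

SM:MK = -48/17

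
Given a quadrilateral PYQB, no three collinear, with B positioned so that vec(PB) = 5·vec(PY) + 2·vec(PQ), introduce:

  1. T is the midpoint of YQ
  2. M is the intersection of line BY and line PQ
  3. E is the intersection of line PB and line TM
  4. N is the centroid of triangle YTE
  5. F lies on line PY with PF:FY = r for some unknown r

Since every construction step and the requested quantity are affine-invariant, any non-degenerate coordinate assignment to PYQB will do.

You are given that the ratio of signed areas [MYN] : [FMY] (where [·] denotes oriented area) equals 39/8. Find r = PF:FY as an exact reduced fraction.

r = 5

Choose coordinates P = (0, 0), Y = (1, 0), Q = (0, 1), B = (5, 2).
1. T is the midpoint of YQ ⇒ T = (1/2, 1/2)
2. M is the intersection of line BY and line PQ ⇒ M = (0, -1/2)
3. E is the intersection of line PB and line TM ⇒ E = (5/16, 1/8)
4. N is the centroid of triangle YTE ⇒ N = (29/48, 5/24)
5. With PF:FY = r, write λ = r/(r+1) so F = P + λ·(Y−P); F is affine-linear in λ
Every point depending on F is an affine combination of F and λ-independent points, so each such coordinate is linear in λ; the λ² term in each signed area is a multiple of (Y−P)×(Y−P) = 0, so 2·[MYN] and 2·[FMY] are each linear in λ. Evaluating at λ=0 and λ=1:
  2·[MYN] = 13/32,   2·[FMY] = -1/2·λ + 1/2
So [MYN]:[FMY] = (13/32) / (-1/2·λ + 1/2). Setting this equal to 39/8:
  13/32 = 39/8·(-1/2·λ + 1/2)  ⇒  λ = 5/6
Then r = λ/(1−λ) = (5/6)/(1/6) = 5. Check: with r = 5, F = (5/6, 0) and [MYN]:[FMY] = 39/8 as required.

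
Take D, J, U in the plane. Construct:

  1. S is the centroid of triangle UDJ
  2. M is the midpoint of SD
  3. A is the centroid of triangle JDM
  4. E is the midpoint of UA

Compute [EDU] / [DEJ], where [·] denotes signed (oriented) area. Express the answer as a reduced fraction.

[EDU]:[DEJ] = 7/19

Choose coordinates D = (0, 0), J = (1, 0), U = (0, 1).
1. S is the centroid of triangle UDJ ⇒ S = (1/3, 1/3)
2. M is the midpoint of SD ⇒ M = (1/6, 1/6)
3. A is the centroid of triangle JDM ⇒ A = (7/18, 1/18)
4. E is the midpoint of UA ⇒ E = (7/36, 19/36)
2·[EDU] = -7/36, 2·[DEJ] = -19/36
[EDU]:[DEJ] = -7/36:-19/36 = 7/19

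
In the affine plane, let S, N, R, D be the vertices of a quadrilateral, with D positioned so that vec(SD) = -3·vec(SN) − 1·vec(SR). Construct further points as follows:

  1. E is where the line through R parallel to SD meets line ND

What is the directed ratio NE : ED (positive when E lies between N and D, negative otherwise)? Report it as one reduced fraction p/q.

NE:ED = -4/3

Set S = (0, 0), N = (1, 0), R = (0, 1), D = (-3, -1); any affine frame gives the same invariant.
1. E is where the line through R parallel to SD meets line ND ⇒ E = (-15, -4)
E = N + t·(D−N) with t = 4, so NE:ED = t:(1−t) = 4:-3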